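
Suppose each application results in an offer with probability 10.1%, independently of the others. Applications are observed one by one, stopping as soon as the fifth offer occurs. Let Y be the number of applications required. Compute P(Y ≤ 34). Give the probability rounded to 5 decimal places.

Finishing within 34 applications ⇔ at least 5 successes in the first 34. With X ~ Binomial(34, 0.101), P(Y ≤ 34) = 1 − P(X ≤ 4).
  k=0: C(34,0)·0.101^0·0.899^34 = 0.0267812
  k=1: C(34,1)·0.101^1·0.899^33 = 0.1022987
  k=2: C(34,2)·0.101^2·0.899^32 = 0.1896338
  k=3: C(34,3)·0.101^3·0.899^31 = 0.2272512
  k=4: C(34,4)·0.101^4·0.899^30 = 0.1978653
1 − 0.7438301 = 0.2561699

0.25617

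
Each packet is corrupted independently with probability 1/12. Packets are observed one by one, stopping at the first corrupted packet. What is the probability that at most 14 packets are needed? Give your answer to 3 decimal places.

Y = number of packets to the first success; geometric, p = 0.083333.
P(Y ≤ 14) = 1 − (1−p)^14 = 1 − 0.29577 = 0.70423

0.704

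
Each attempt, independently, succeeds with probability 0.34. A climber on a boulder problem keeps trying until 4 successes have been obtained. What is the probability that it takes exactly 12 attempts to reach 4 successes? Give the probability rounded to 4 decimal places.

0.0794

Y = trial on which the fourth success occurs; negative binomial, r=4, p=0.34.
P(Y=12) = C(11,3) · p^4 · (1−p)^8
= 165 · 0.013363 · 0.036004 = 0.079387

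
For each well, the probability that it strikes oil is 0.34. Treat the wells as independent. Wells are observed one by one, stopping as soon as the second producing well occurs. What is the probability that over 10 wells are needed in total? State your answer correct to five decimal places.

0.09648

Needing more than 10 wells ⇔ fewer than 2 successes in the first 10. With X ~ Binomial(10, 0.34), P(Y > 10) = P(X ≤ 1).
  k=0: C(10,0)·0.34^0·0.66^10 = 0.0156834
  k=1: C(10,1)·0.34^1·0.66^9 = 0.0807931
P(X ≤ 1) = 0.0964765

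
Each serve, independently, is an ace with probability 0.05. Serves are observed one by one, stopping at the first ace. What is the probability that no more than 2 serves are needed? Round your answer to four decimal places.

0.0975

Y = number of serves to the first success; geometric, p = 0.05.
P(Y ≤ 2) = 1 − (1−p)^2 = 1 − 0.902500 = 0.097500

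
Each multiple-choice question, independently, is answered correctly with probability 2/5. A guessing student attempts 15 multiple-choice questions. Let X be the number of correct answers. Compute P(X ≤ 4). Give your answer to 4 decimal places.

X ~ Binomial(15, 0.40); P(X ≤ 4) = Σ C(15,k) p^k (1−p)^(15−k) over k:
  k=0: C(15,0)·0.40^0·0.60^15 = 0.000470
  k=1: C(15,1)·0.40^1·0.60^14 = 0.004702
  k=2: C(15,2)·0.40^2·0.60^13 = 0.021942
  k=3: C(15,3)·0.40^3·0.60^12 = 0.063388
  k=4: C(15,4)·0.40^4·0.60^11 = 0.126776
Total = 0.217278

0.2173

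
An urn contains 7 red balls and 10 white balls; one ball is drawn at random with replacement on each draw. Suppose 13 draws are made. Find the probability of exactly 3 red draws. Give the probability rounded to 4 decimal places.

0.0990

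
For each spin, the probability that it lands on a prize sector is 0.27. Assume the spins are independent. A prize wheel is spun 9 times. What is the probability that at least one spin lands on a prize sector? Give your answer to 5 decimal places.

0.94113

P(at least one) = 1 − P(none) = 1 − (1 − 0.27)^9
= 1 − 0.0588716 = 0.9411284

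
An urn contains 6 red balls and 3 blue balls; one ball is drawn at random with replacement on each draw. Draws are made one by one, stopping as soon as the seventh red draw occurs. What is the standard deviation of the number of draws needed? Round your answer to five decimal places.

Y = total draws until the seventh success; negative binomial with r=7, p=0.666667.
SD(Y) = √[r(1−p)/p²] = √(5.2500000) = 2.2912878

2.29129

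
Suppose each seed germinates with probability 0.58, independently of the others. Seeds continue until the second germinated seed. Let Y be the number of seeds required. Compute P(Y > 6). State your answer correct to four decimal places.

Needing more than 6 seeds ⇔ fewer than 2 successes in the first 6. With X ~ Binomial(6, 0.58), P(Y > 6) = P(X ≤ 1).
  k=0: C(6,0)·0.58^0·0.42^6 = 0.005489
  k=1: C(6,1)·0.58^1·0.42^5 = 0.045481
P(X ≤ 1) = 0.050970

0.0510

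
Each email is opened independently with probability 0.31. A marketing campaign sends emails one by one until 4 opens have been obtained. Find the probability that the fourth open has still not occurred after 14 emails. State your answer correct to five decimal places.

0.32530

Needing more than 14 emails ⇔ fewer than 4 successes in the first 14. With X ~ Binomial(14, 0.31), P(Y > 14) = P(X ≤ 3).
  k=0: C(14,0)·0.31^0·0.69^14 = 0.0055448
  k=1: C(14,1)·0.31^1·0.69^13 = 0.0348761
  k=2: C(14,2)·0.31^2·0.69^12 = 0.1018483
  k=3: C(14,3)·0.31^3·0.69^11 = 0.1830318
P(X ≤ 3) = 0.3253010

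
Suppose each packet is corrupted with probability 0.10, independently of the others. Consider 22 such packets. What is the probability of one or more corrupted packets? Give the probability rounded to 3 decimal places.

P(at least one) = 1 − P(none) = 1 − (1 − 0.10)^22
= 1 − 0.09848 = 0.90152

0.902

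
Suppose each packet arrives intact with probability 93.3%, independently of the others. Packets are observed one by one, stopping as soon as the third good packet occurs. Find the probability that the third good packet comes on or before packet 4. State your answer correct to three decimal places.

0.975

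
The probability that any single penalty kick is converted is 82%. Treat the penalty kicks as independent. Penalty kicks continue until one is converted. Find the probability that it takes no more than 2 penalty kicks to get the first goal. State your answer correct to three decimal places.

Y = number of penalty kicks to the first success; geometric, p = 0.82.
P(Y ≤ 2) = 1 − (1−p)^2 = 1 − 0.03240 = 0.96760

0.968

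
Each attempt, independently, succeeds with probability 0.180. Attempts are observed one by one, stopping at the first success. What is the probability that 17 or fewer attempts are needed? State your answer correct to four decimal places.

Y = number of attempts to the first success; geometric, p = 0.18.
P(Y ≤ 17) = 1 − (1−p)^17 = 1 − 0.034264 = 0.965736

0.9657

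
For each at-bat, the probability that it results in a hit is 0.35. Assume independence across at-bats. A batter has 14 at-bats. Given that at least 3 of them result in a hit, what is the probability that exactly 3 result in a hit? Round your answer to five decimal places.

X ~ Binomial(14, 0.35). Want P(X=3 | X≥3) = P(X=3) / P(X≥3).
P(X=3) = C(14,3)·0.35^3·0.65^11 = 0.1365691
P(X≥3) = 1 − 0.0024032 − 0.0181163 − 0.0634071 = 0.9160734
Ratio = 0.1365691 / 0.9160734 = 0.1490810

0.14908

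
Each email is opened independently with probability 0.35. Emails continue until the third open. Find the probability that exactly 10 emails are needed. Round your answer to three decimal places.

Y = trial on which the third success occurs; negative binomial, r=3, p=0.35.
P(Y=10) = C(9,2) · p^3 · (1−p)^7
= 36 · 0.042875 · 0.049022 = 0.07567

0.076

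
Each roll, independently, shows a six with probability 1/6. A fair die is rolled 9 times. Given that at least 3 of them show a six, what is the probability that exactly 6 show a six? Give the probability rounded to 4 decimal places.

0.0058

X ~ Binomial(9, 0.166667). Want P(X=6 | X≥3) = P(X=6) / P(X≥3).
P(X=6) = C(9,6)·0.166667^6·0.833333^3 = 0.001042
P(X≥3) = 1 − 0.193807 − 0.348852 − 0.279082 = 0.178260
Ratio = 0.001042 / 0.178260 = 0.005845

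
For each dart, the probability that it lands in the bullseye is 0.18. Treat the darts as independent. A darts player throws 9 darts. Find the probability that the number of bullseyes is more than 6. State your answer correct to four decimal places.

X ~ Binomial(9, 0.18); P(X ≥ 7) = Σ C(9,k) p^k (1−p)^(9−k) over k:
  k=7: C(9,7)·0.18^7·0.82^2 = 0.000148
  k=8: C(9,8)·0.18^8·0.82^1 = 0.000008
  k=9: C(9,9)·0.18^9·0.82^0 = 0.000000
Total = 0.000157

0.0002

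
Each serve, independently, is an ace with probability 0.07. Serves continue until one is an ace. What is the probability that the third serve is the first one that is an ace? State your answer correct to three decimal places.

0.061

Geometric (trials to first success), p = 0.07.
P(Y = 3) = (1−p)^2 · p = 0.8649 · 0.07 = 0.06054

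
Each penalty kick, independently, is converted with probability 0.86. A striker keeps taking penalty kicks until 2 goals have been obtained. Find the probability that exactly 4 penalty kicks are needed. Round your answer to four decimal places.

0.0435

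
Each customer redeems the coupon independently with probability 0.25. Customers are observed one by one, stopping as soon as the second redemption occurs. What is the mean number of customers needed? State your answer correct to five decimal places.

Y = total customers until the second success; negative binomial with r=2, p=0.25.
E[Y] = r / p = 2 / 0.25 = 8.0000000

8.00000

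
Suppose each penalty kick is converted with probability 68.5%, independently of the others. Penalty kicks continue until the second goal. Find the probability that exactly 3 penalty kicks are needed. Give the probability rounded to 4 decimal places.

0.2956

Y = trial on which the second success occurs; negative binomial, r=2, p=0.685.
P(Y=3) = C(2,1) · p^2 · (1−p)^1
= 2 · 0.46923 · 0.315 = 0.295612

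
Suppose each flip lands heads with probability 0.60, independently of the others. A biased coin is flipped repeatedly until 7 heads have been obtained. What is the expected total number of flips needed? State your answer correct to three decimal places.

11.667

Y = total flips until the seventh success; negative binomial with r=7, p=0.60.
E[Y] = r / p = 7 / 0.60 = 11.66667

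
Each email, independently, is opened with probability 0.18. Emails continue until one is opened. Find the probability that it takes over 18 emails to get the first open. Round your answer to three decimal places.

Y = number of emails to the first success; geometric, p = 0.18.
P(Y > 18) = P(first 18 all fail) = (1−p)^18 = 0.02810

0.028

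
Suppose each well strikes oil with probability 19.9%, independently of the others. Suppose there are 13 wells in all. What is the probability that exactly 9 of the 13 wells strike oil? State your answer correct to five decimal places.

0.00014

X ~ Binomial(n=13, p=0.199).
P(X=9) = C(13,9) · p^9 · (1−p)^4
= 715 · 4.8942e-07 · 0.41165 = 0.0001441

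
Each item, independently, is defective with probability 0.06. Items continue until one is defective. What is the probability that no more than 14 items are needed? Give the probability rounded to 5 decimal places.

0.57948

Y = number of items to the first success; geometric, p = 0.06.
P(Y ≤ 14) = 1 − (1−p)^14 = 1 − 0.4205232 = 0.5794768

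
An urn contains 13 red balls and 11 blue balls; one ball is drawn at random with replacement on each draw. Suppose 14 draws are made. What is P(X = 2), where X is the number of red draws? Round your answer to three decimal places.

X ~ Binomial(n=14, p=0.541667).
P(X=2) = C(14,2) · p^2 · (1−p)^12
= 91 · 0.2934 · 8.5936e-05 = 0.00229

0.002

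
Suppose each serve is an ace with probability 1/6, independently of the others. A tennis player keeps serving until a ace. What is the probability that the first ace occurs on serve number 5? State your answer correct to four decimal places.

Geometric (trials to first success), p = 0.166667.
P(Y = 5) = (1−p)^4 · p = 0.48225 · 0.166667 = 0.080376

0.0804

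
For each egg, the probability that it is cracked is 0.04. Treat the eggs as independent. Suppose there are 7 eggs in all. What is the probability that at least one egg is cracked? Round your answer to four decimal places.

0.2486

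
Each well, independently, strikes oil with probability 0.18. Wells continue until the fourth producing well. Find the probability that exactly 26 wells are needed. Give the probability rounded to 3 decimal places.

0.031

Y = trial on which the fourth success occurs; negative binomial, r=4, p=0.18.
P(Y=26) = C(25,3) · p^4 · (1−p)^22
= 2300 · 0.0010498 · 0.012703 = 0.03067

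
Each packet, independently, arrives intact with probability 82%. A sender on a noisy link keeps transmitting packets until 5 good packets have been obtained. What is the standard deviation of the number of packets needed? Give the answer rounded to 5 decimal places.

Y = total packets until the fifth success; negative binomial with r=5, p=0.82.
SD(Y) = √[r(1−p)/p²] = √(1.3384890) = 1.1569309

1.15693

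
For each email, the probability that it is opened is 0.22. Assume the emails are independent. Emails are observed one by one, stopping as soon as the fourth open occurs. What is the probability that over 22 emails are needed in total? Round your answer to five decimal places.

Needing more than 22 emails ⇔ fewer than 4 successes in the first 22. With X ~ Binomial(22, 0.22), P(Y > 22) = P(X ≤ 3).
  k=0: C(22,0)·0.22^0·0.78^22 = 0.0042275
  k=1: C(22,1)·0.22^1·0.78^21 = 0.0262320
  k=2: C(22,2)·0.22^2·0.78^20 = 0.0776872
  k=3: C(22,3)·0.22^3·0.78^19 = 0.1460785
P(X ≤ 3) = 0.2542252

0.25423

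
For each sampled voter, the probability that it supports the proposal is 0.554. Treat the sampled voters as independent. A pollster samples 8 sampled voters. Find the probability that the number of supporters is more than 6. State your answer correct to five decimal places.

0.06602

X ~ Binomial(8, 0.554); P(X ≥ 7) = Σ C(8,k) p^k (1−p)^(8−k) over k:
  k=7: C(8,7)·0.554^7·0.446^1 = 0.0571470
  k=8: C(8,8)·0.554^8·0.446^0 = 0.0088732
Total = 0.0660201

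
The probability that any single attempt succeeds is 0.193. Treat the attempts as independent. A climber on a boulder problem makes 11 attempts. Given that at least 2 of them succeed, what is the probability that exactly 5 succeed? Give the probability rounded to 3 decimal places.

0.052

X ~ Binomial(11, 0.193). Want P(X=5 | X≥2) = P(X=5) / P(X≥2).
P(X=5) = C(11,5)·0.193^5·0.807^6 = 0.03417
P(X≥2) = 1 − 0.09454 − 0.24871 = 0.65676
Ratio = 0.03417 / 0.65676 = 0.05203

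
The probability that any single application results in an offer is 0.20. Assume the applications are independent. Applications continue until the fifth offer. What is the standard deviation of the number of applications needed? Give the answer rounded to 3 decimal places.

10.000

Y = total applications until the fifth success; negative binomial with r=5, p=0.20.
SD(Y) = √[r(1−p)/p²] = √(100.00000) = 10.00000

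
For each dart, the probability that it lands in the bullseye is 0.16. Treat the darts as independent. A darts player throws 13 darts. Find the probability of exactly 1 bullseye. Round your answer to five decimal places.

X ~ Binomial(n=13, p=0.16).
P(X=1) = C(13,1) · p^1 · (1−p)^12
= 13 · 0.16 · 0.12341 = 0.2566934

0.25669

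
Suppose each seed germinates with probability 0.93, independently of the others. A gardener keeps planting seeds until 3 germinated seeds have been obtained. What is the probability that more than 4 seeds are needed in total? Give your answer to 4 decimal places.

Needing more than 4 seeds ⇔ fewer than 3 successes in the first 4. With X ~ Binomial(4, 0.93), P(Y > 4) = P(X ≤ 2).
  k=0: C(4,0)·0.93^0·0.07^4 = 0.000024
  k=1: C(4,1)·0.93^1·0.07^3 = 0.001276
  k=2: C(4,2)·0.93^2·0.07^2 = 0.025428
P(X ≤ 2) = 0.026728

0.0267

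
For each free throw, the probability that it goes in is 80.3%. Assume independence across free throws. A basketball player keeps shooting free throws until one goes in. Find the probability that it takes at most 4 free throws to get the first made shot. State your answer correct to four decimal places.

Y = number of free throws to the first success; geometric, p = 0.803.
P(Y ≤ 4) = 1 − (1−p)^4 = 1 − 0.001506 = 0.998494

0.9985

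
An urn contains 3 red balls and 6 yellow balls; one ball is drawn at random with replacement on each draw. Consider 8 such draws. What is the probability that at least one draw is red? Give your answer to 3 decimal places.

P(at least one) = 1 − P(none) = 1 − (1 − 0.333333)^8
= 1 − 0.03902 = 0.96098

0.961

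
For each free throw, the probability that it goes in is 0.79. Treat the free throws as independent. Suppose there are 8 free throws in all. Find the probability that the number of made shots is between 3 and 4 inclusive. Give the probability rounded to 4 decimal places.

X ~ Binomial(8, 0.79); P(3 ≤ X ≤ 4) = Σ C(8,k) p^k (1−p)^(8−k) over k:
  k=3: C(8,3)·0.79^3·0.21^5 = 0.011276
  k=4: C(8,4)·0.79^4·0.21^4 = 0.053025
Total = 0.064302

0.0643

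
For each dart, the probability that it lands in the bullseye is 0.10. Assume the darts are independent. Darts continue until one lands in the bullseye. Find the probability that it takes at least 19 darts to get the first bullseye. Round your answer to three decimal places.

Y = number of darts to the first success; geometric, p = 0.10.
P(Y > 18) = P(first 18 all fail) = (1−p)^18 = 0.15009

0.150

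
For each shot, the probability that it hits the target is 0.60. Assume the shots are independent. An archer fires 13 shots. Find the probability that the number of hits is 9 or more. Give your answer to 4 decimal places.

0.3530

X ~ Binomial(13, 0.60); P(X ≥ 9) = Σ C(13,k) p^k (1−p)^(13−k) over k:
  k=9: C(13,9)·0.60^9·0.40^4 = 0.184462
  k=10: C(13,10)·0.60^10·0.40^3 = 0.110677
  k=11: C(13,11)·0.60^11·0.40^2 = 0.045277
  k=12: C(13,12)·0.60^12·0.40^1 = 0.011319
  k=13: C(13,13)·0.60^13·0.40^0 = 0.001306
Total = 0.353042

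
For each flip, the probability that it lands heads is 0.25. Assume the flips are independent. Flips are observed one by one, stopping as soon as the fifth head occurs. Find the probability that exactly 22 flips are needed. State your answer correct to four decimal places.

Y = trial on which the fifth success occurs; negative binomial, r=5, p=0.25.
P(Y=22) = C(21,4) · p^5 · (1−p)^17
= 5985 · 0.00097656 · 0.0075169 = 0.043934

0.0439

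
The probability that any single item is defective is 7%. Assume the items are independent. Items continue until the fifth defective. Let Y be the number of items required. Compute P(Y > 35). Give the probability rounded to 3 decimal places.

0.905

Needing more than 35 items ⇔ fewer than 5 successes in the first 35. With X ~ Binomial(35, 0.07), P(Y > 35) = P(X ≤ 4).
  k=0: C(35,0)·0.07^0·0.93^35 = 0.07887
  k=1: C(35,1)·0.07^1·0.93^34 = 0.20777
  k=2: C(35,2)·0.07^2·0.93^33 = 0.26586
  k=3: C(35,3)·0.07^3·0.93^32 = 0.22012
  k=4: C(35,4)·0.07^4·0.93^31 = 0.13254
P(X ≤ 4) = 0.90516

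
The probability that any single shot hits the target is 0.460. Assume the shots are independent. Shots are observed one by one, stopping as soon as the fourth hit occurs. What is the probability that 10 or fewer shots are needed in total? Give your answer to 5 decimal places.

Finishing within 10 shots ⇔ at least 4 successes in the first 10. With X ~ Binomial(10, 0.46), P(Y ≤ 10) = 1 − P(X ≤ 3).
  k=0: C(10,0)·0.46^0·0.54^10 = 0.0021083
  k=1: C(10,1)·0.46^1·0.54^9 = 0.0179598
  k=2: C(10,2)·0.46^2·0.54^8 = 0.0688459
  k=3: C(10,3)·0.46^3·0.54^7 = 0.1563907
1 − 0.2453048 = 0.7546952

0.75470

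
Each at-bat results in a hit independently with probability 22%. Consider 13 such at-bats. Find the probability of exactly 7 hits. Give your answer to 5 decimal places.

X ~ Binomial(n=13, p=0.22).
P(X=7) = C(13,7) · p^7 · (1−p)^6
= 1716 · 2.4944e-05 · 0.2252 = 0.0096393

0.00964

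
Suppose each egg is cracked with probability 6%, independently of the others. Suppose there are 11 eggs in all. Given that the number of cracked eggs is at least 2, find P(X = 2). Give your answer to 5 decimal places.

X ~ Binomial(11, 0.06). Want P(X=2 | X≥2) = P(X=2) / P(X≥2).
P(X=2) = C(11,2)·0.06^2·0.94^9 = 0.1134530
P(X≥2) = 1 − 0.5062982 − 0.3554860 = 0.1382158
Ratio = 0.1134530 / 0.1382158 = 0.8208393

0.82084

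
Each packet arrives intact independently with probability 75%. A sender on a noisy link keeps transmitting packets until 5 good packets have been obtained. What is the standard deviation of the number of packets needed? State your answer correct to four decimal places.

Y = total packets until the fifth success; negative binomial with r=5, p=0.75.
SD(Y) = √[r(1−p)/p²] = √(2.222222) = 1.490712

1.4907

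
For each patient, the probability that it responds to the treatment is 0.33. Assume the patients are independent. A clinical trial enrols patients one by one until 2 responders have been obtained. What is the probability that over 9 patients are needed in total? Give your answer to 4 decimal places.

0.1478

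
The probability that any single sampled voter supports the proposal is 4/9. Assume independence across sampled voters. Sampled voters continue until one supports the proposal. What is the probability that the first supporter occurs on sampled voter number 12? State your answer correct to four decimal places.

0.0007

Geometric (trials to first success), p = 0.444444.
P(Y = 12) = (1−p)^11 · p = 0.001556 · 0.444444 = 0.000692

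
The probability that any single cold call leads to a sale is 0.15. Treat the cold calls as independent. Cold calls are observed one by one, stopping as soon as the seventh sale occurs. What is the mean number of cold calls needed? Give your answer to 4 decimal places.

46.6667

Y = total cold calls until the seventh success; negative binomial with r=7, p=0.15.
E[Y] = r / p = 7 / 0.15 = 46.666667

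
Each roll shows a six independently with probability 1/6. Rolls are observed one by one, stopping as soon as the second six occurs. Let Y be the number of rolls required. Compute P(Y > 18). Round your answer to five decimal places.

Needing more than 18 rolls ⇔ fewer than 2 successes in the first 18. With X ~ Binomial(18, 0.166667), P(Y > 18) = P(X ≤ 1).
  k=0: C(18,0)·0.166667^0·0.833333^18 = 0.0375610
  k=1: C(18,1)·0.166667^1·0.833333^17 = 0.1352197
P(X ≤ 1) = 0.1727808

0.17278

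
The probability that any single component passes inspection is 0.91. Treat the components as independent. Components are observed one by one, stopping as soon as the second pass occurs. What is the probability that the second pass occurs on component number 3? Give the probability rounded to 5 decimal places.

Y = trial on which the second success occurs; negative binomial, r=2, p=0.91.
P(Y=3) = C(2,1) · p^2 · (1−p)^1
= 2 · 0.8281 · 0.09 = 0.1490580

0.14906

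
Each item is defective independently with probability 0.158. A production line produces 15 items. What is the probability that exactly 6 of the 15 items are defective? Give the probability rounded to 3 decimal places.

0.017

X ~ Binomial(n=15, p=0.158).
P(X=6) = C(15,6) · p^6 · (1−p)^9
= 5005 · 1.5558e-05 · 0.21272 = 0.01656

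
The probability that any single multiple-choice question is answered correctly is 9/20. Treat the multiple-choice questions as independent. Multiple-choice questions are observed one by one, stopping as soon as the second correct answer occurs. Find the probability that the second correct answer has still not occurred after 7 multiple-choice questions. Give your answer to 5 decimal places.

0.10242

Needing more than 7 multiple-choice questions ⇔ fewer than 2 successes in the first 7. With X ~ Binomial(7, 0.45), P(Y > 7) = P(X ≤ 1).
  k=0: C(7,0)·0.45^0·0.55^7 = 0.0152244
  k=1: C(7,1)·0.45^1·0.55^6 = 0.0871940
P(X ≤ 1) = 0.1024184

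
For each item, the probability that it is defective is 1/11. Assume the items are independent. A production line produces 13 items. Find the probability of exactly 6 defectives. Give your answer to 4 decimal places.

0.0005

X ~ Binomial(n=13, p=0.090909).
P(X=6) = C(13,6) · p^6 · (1−p)^7
= 1716 · 5.6447e-07 · 0.51316 = 0.000497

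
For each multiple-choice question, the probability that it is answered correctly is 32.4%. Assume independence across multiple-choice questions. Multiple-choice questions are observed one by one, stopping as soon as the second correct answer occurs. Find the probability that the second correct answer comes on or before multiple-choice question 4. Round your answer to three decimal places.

0.391

Finishing within 4 multiple-choice questions ⇔ at least 2 successes in the first 4. With X ~ Binomial(4, 0.324), P(Y ≤ 4) = 1 − P(X ≤ 1).
  k=0: C(4,0)·0.324^0·0.676^4 = 0.20883
  k=1: C(4,1)·0.324^1·0.676^3 = 0.40035
1 − 0.60918 = 0.39082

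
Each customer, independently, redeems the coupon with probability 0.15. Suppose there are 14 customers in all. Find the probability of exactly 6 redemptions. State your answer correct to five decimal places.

0.00932

X ~ Binomial(n=14, p=0.15).
P(X=6) = C(14,6) · p^6 · (1−p)^8
= 3003 · 1.1391e-05 · 0.27249 = 0.0093208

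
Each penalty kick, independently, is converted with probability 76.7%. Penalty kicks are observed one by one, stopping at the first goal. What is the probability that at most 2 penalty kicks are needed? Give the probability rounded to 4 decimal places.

Y = number of penalty kicks to the first success; geometric, p = 0.767.
P(Y ≤ 2) = 1 − (1−p)^2 = 1 − 0.054289 = 0.945711

0.9457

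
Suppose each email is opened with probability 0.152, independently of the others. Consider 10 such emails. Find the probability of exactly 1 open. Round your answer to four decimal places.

0.3447

X ~ Binomial(n=10, p=0.152).
P(X=1) = C(10,1) · p^1 · (1−p)^9
= 10 · 0.152 · 0.22676 = 0.344672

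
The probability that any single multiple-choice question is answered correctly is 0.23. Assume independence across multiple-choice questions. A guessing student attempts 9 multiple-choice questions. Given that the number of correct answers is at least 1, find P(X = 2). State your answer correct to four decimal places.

0.3378

X ~ Binomial(9, 0.23). Want P(X=2 | X≥1) = P(X=2) / P(X≥1).
P(X=2) = C(9,2)·0.23^2·0.77^7 = 0.305628
P(X≥1) = 1 − 0.095152 = 0.904848
Ratio = 0.305628 / 0.904848 = 0.337767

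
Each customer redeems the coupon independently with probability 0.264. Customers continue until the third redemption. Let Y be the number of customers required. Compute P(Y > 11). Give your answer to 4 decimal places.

0.4127

Needing more than 11 customers ⇔ fewer than 3 successes in the first 11. With X ~ Binomial(11, 0.264), P(Y > 11) = P(X ≤ 2).
  k=0: C(11,0)·0.264^0·0.736^11 = 0.034329
  k=1: C(11,1)·0.264^1·0.736^10 = 0.135449
  k=2: C(11,2)·0.264^2·0.736^9 = 0.242924
P(X ≤ 2) = 0.412702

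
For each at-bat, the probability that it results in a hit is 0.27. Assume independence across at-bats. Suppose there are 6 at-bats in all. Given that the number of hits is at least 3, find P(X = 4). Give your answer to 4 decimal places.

X ~ Binomial(6, 0.27). Want P(X=4 | X≥3) = P(X=4) / P(X≥3).
P(X=4) = C(6,4)·0.27^4·0.73^2 = 0.042481
P(X≥3) = 1 − 0.151334 − 0.335838 − 0.310535 = 0.202293
Ratio = 0.042481 / 0.202293 = 0.209996

0.2100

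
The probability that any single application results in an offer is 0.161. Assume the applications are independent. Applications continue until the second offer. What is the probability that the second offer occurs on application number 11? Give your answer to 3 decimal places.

Y = trial on which the second success occurs; negative binomial, r=2, p=0.161.
P(Y=11) = C(10,1) · p^2 · (1−p)^9
= 10 · 0.025921 · 0.206 = 0.05340

0.053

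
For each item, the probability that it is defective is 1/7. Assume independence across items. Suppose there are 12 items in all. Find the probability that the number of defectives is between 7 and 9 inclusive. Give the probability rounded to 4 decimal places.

0.0005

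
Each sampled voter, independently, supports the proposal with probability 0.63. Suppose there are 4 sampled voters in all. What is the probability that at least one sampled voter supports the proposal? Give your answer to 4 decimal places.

P(at least one) = 1 − P(none) = 1 − (1 − 0.63)^4
= 1 − 0.018742 = 0.981258

0.9813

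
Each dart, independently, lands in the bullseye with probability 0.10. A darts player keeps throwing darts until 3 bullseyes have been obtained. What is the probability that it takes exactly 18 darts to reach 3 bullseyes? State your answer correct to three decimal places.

Y = trial on which the third success occurs; negative binomial, r=3, p=0.10.
P(Y=18) = C(17,2) · p^3 · (1−p)^15
= 136 · 0.001 · 0.20589 = 0.02800

0.028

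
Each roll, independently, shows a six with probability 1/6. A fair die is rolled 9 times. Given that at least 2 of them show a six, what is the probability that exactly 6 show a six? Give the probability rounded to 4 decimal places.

X ~ Binomial(9, 0.166667). Want P(X=6 | X≥2) = P(X=6) / P(X≥2).
P(X=6) = C(9,6)·0.166667^6·0.833333^3 = 0.001042
P(X≥2) = 1 − 0.193807 − 0.348852 = 0.457341
Ratio = 0.001042 / 0.457341 = 0.002278

0.0023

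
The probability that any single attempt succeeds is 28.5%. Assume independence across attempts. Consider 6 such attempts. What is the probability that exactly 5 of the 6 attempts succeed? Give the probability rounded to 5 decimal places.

X ~ Binomial(n=6, p=0.285).
P(X=5) = C(6,5) · p^5 · (1−p)^1
= 6 · 0.0018803 · 0.715 = 0.0080664

0.00807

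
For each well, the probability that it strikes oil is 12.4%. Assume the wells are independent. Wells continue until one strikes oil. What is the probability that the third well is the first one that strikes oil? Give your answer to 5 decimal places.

0.09515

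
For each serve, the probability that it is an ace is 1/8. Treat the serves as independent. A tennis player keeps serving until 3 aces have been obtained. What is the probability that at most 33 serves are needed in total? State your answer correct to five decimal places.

Finishing within 33 serves ⇔ at least 3 successes in the first 33. With X ~ Binomial(33, 0.125), P(Y ≤ 33) = 1 − P(X ≤ 2).
  k=0: C(33,0)·0.125^0·0.875^33 = 0.0121974
  k=1: C(33,1)·0.125^1·0.875^32 = 0.0575018
  k=2: C(33,2)·0.125^2·0.875^31 = 0.1314327
1 − 0.2011319 = 0.7988681

0.79887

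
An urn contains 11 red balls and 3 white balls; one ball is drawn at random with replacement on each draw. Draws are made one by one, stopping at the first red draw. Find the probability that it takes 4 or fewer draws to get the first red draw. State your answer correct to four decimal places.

0.9979

Y = number of draws to the first success; geometric, p = 0.785714.
P(Y ≤ 4) = 1 − (1−p)^4 = 1 − 0.002108 = 0.997892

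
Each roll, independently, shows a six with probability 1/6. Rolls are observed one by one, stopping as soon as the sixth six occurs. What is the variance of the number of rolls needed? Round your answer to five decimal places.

Y = total rolls until the sixth success; negative binomial with r=6, p=0.166667.
Var(Y) = r(1−p)/p² = 6·0.833333 / 0.166667² = 180.0000000

180.00000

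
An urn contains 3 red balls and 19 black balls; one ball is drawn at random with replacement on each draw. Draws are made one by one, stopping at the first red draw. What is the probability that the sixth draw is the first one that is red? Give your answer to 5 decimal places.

0.06552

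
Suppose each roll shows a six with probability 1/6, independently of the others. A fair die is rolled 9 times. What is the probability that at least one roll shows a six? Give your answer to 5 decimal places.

P(at least one) = 1 − P(none) = 1 − (1 − 0.166667)^9
= 1 − 0.1938067 = 0.8061933

0.80619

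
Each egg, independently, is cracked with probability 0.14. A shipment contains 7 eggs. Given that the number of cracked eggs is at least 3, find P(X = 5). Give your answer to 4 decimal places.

0.0135

X ~ Binomial(7, 0.14). Want P(X=5 | X≥3) = P(X=5) / P(X≥3).
P(X=5) = C(7,5)·0.14^5·0.86^2 = 0.000835
P(X≥3) = 1 − 0.347928 − 0.396476 − 0.193628 = 0.061969
Ratio = 0.000835 / 0.061969 = 0.013480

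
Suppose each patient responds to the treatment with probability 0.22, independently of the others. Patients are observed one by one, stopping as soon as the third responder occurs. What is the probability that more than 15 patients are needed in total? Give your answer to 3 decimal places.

Needing more than 15 patients ⇔ fewer than 3 successes in the first 15. With X ~ Binomial(15, 0.22), P(Y > 15) = P(X ≤ 2).
  k=0: C(15,0)·0.22^0·0.78^15 = 0.02407
  k=1: C(15,1)·0.22^1·0.78^14 = 0.10182
  k=2: C(15,2)·0.22^2·0.78^13 = 0.20103
P(X ≤ 2) = 0.32692

0.327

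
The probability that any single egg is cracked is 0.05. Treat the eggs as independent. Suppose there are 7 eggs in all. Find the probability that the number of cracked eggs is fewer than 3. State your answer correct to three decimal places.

X ~ Binomial(7, 0.05); P(X ≤ 2) = Σ C(7,k) p^k (1−p)^(7−k) over k:
  k=0: C(7,0)·0.05^0·0.95^7 = 0.69834
  k=1: C(7,1)·0.05^1·0.95^6 = 0.25728
  k=2: C(7,2)·0.05^2·0.95^5 = 0.04062
Total = 0.99624

0.996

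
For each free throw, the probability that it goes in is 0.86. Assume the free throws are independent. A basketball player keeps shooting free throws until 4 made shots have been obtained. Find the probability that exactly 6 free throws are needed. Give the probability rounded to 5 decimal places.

0.10721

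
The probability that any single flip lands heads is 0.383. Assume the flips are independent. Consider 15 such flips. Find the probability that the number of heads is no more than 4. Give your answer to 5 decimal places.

X ~ Binomial(15, 0.383); P(X ≤ 4) = Σ C(15,k) p^k (1−p)^(15−k) over k:
  k=0: C(15,0)·0.383^0·0.617^15 = 0.0007150
  k=1: C(15,1)·0.383^1·0.617^14 = 0.0066571
  k=2: C(15,2)·0.383^2·0.617^13 = 0.0289264
  k=3: C(15,3)·0.383^3·0.617^12 = 0.0778090
  k=4: C(15,4)·0.383^4·0.617^11 = 0.1448987
Total = 0.2590061

0.25901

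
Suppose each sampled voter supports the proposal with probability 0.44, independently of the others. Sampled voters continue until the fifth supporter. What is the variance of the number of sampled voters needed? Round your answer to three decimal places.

14.463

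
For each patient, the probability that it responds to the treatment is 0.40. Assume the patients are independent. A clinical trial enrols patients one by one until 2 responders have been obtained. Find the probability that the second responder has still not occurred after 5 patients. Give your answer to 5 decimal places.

Needing more than 5 patients ⇔ fewer than 2 successes in the first 5. With X ~ Binomial(5, 0.40), P(Y > 5) = P(X ≤ 1).
  k=0: C(5,0)·0.40^0·0.60^5 = 0.0777600
  k=1: C(5,1)·0.40^1·0.60^4 = 0.2592000
P(X ≤ 1) = 0.3369600

0.33696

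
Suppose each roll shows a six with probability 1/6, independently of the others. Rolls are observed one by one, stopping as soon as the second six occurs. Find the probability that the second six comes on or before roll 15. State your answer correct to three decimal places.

Finishing within 15 rolls ⇔ at least 2 successes in the first 15. With X ~ Binomial(15, 0.166667), P(Y ≤ 15) = 1 − P(X ≤ 1).
  k=0: C(15,0)·0.166667^0·0.833333^15 = 0.06491
  k=1: C(15,1)·0.166667^1·0.833333^14 = 0.19472
1 − 0.25962 = 0.74038

0.740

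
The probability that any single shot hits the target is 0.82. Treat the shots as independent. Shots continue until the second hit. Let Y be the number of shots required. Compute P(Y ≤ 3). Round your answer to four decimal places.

0.9145

Finishing within 3 shots ⇔ at least 2 successes in the first 3. With X ~ Binomial(3, 0.82), P(Y ≤ 3) = 1 − P(X ≤ 1).
  k=0: C(3,0)·0.82^0·0.18^3 = 0.005832
  k=1: C(3,1)·0.82^1·0.18^2 = 0.079704
1 − 0.085536 = 0.914464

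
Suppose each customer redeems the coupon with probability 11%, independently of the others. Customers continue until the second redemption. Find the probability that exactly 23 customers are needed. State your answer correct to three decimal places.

Y = trial on which the second success occurs; negative binomial, r=2, p=0.11.
P(Y=23) = C(22,1) · p^2 · (1−p)^21
= 22 · 0.0121 · 0.086535 = 0.02304

0.023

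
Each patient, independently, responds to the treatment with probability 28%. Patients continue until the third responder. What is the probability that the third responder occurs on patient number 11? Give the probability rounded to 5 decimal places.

Y = trial on which the third success occurs; negative binomial, r=3, p=0.28.
P(Y=11) = C(10,2) · p^3 · (1−p)^8
= 45 · 0.021952 · 0.07222 = 0.0713422

0.07134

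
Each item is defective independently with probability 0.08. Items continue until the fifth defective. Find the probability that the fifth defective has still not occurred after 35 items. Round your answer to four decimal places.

0.8557

Needing more than 35 items ⇔ fewer than 5 successes in the first 35. With X ~ Binomial(35, 0.08), P(Y > 35) = P(X ≤ 4).
  k=0: C(35,0)·0.08^0·0.92^35 = 0.054022
  k=1: C(35,1)·0.08^1·0.92^34 = 0.164416
  k=2: C(35,2)·0.08^2·0.92^33 = 0.243050
  k=3: C(35,3)·0.08^3·0.92^32 = 0.232482
  k=4: C(35,4)·0.08^4·0.92^31 = 0.161727
P(X ≤ 4) = 0.855698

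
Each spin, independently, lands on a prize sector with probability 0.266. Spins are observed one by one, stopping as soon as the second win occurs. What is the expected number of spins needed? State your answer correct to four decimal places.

Y = total spins until the second success; negative binomial with r=2, p=0.266.
E[Y] = r / p = 2 / 0.266 = 7.518797

7.5188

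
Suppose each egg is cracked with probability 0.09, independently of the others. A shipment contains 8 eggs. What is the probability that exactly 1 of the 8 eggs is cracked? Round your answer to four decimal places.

X ~ Binomial(n=8, p=0.09).
P(X=1) = C(8,1) · p^1 · (1−p)^7
= 8 · 0.09 · 0.51676 = 0.372068

0.3721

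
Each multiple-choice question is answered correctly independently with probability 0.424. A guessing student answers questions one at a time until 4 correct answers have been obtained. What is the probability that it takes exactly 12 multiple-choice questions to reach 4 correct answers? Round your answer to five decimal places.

0.06461

Y = trial on which the fourth success occurs; negative binomial, r=4, p=0.424.
P(Y=12) = C(11,3) · p^4 · (1−p)^8
= 165 · 0.032319 · 0.012117 = 0.0646141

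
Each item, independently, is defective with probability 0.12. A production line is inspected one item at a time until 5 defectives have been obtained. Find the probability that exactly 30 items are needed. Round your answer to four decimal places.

Y = trial on which the fifth success occurs; negative binomial, r=5, p=0.12.
P(Y=30) = C(29,4) · p^5 · (1−p)^25
= 23751 · 2.4883e-05 · 0.040932 = 0.024191

0.0242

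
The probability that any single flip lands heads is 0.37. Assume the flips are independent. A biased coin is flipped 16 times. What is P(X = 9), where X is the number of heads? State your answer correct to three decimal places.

0.059

X ~ Binomial(n=16, p=0.37).
P(X=9) = C(16,9) · p^9 · (1−p)^7
= 11440 · 0.00012996 · 0.03939 = 0.05856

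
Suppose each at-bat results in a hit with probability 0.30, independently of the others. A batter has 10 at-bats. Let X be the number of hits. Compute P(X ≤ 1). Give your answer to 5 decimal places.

0.14931

X ~ Binomial(10, 0.30); P(X ≤ 1) = Σ C(10,k) p^k (1−p)^(10−k) over k:
  k=0: C(10,0)·0.30^0·0.70^10 = 0.0282475
  k=1: C(10,1)·0.30^1·0.70^9 = 0.1210608
Total = 0.1493083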